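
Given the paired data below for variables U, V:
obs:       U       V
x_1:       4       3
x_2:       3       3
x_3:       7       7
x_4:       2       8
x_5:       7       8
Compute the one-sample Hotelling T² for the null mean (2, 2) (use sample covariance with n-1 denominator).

Step 1 — sample mean vector:
  mean(U) = (4 + 3 + 7 + 2 + 7) / 5 = 23/5 = 4.6
  mean(V) = (3 + 3 + 7 + 8 + 8) / 5 = 29/5 = 5.8
  x̄ = (4.6, 5.8),  deviation x̄ - mu_0 = (4.6, 5.8) - (2, 2) = (2.6, 3.8).

Step 2 — sample covariance matrix, S[i,j] = (1/(n-1)) · Σ_k (x_{k,i} - mean_i) · (x_{k,j} - mean_j), divisor n-1 = 4:
  S[U,U] = ((-0.6)·(-0.6) + (-1.6)·(-1.6) + (2.4)·(2.4) + (-2.6)·(-2.6) + (2.4)·(2.4)) / 4 = 21.2/4 = 5.3
  S[U,V] = ((-0.6)·(-2.8) + (-1.6)·(-2.8) + (2.4)·(1.2) + (-2.6)·(2.2) + (2.4)·(2.2)) / 4 = 8.6/4 = 2.15
  S[V,V] = ((-2.8)·(-2.8) + (-2.8)·(-2.8) + (1.2)·(1.2) + (2.2)·(2.2) + (2.2)·(2.2)) / 4 = 26.8/4 = 6.7
  S = [[5.3, 2.15],
 [2.15, 6.7]].

Step 3 — invert S. det(S) = 5.3·6.7 - (2.15)² = 30.8875.
  S^{-1} = (1/det) · [[d, -b], [-b, a]] = [[0.2169, -0.0696],
 [-0.0696, 0.1716]].

Step 4 — quadratic form (x̄ - mu_0)^T · S^{-1} · (x̄ - mu_0):
  S^{-1} · (x̄ - mu_0) = (0.2995, 0.4711),
  (x̄ - mu_0)^T · [...] = (2.6)·(0.2995) + (3.8)·(0.4711) = 2.5687.

Step 5 — scale by n: T² = 5 · 2.5687 = 12.8434.

T² ≈ 12.8434


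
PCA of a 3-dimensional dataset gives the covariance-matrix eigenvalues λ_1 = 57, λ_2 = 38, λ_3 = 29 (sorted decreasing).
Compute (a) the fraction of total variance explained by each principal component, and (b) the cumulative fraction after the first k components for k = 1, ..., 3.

Step 1 — total variance = trace(Sigma) = Σ λ_i = 57 + 38 + 29 = 124.

Step 2 — fraction explained by component i = λ_i / Σ λ:
  PC1: 57/124 = 0.4597
  PC2: 38/124 = 0.3065
  PC3: 29/124 = 0.2339

Step 3 — cumulative fraction after k components = (λ_1 + ... + λ_k) / Σ λ:
  k = 1: 57/124 = 0.4597
  k = 2: (57 + 38)/124 = 95/124 = 0.7661
  k = 3: (57 + 38 + 29)/124 = 124/124 = 1

Summary (fraction, with percent):

explained: PC1 0.4597 (45.97%), PC2 0.3065 (30.65%), PC3 0.2339 (23.39%);  cumulative: 0.4597, 0.7661, 1


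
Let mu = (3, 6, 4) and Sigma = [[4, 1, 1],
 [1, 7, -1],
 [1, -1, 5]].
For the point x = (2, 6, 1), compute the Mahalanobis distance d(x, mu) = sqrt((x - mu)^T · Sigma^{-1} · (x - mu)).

Step 1 — centre the observation: (x - mu) = (-1, 0, -3).

Step 2 — invert Sigma (cofactor / det for 3×3, or solve directly):
  Sigma^{-1} = [[0.2787, -0.0492, -0.0656],
 [-0.0492, 0.1557, 0.041],
 [-0.0656, 0.041, 0.2213]].

Step 3 — form the quadratic (x - mu)^T · Sigma^{-1} · (x - mu):
  Sigma^{-1} · (x - mu) = (-0.082, -0.0738, -0.5984).
  (x - mu)^T · [Sigma^{-1} · (x - mu)] = (-1)·(-0.082) + (0)·(-0.0738) + (-3)·(-0.5984) = 1.877.

Step 4 — take square root: d = √(1.877) ≈ 1.3701.

d(x, mu) = √(1.877) ≈ 1.3701


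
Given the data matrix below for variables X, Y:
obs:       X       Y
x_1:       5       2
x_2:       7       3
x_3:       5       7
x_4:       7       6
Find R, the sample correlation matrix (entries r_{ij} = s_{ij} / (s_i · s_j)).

Step 1 — column means:
  mean(X) = (5 + 7 + 5 + 7) / 4 = 24/4 = 6
  mean(Y) = (2 + 3 + 7 + 6) / 4 = 18/4 = 4.5

Step 2 — sample variances and covariances s[i,j] = (1/(n-1)) · Σ_k (x_{k,i} - mean_i) · (x_{k,j} - mean_j), with n-1 = 3:
  s[X,X] = ((-1)·(-1) + (1)·(1) + (-1)·(-1) + (1)·(1)) / 3 = 4/3 = 1.3333
  s[X,Y] = ((-1)·(-2.5) + (1)·(-1.5) + (-1)·(2.5) + (1)·(1.5)) / 3 = 0/3 = 0
  s[Y,Y] = ((-2.5)·(-2.5) + (-1.5)·(-1.5) + (2.5)·(2.5) + (1.5)·(1.5)) / 3 = 17/3 = 5.6667
  Sample standard deviations s_i = √(s[i,i]):
  s(X) = √(1.3333) = 1.1547
  s(Y) = √(5.6667) = 2.3805

Step 3 — r_{ij} = s_{ij} / (s_i · s_j):
  r[X,X] = 1 (diagonal).
  r[X,Y] = 0 / (1.1547 · 2.3805) = 0 / 2.7487 = 0
  r[Y,Y] = 1 (diagonal).

R is symmetric with unit diagonal. Assembling:

R = [[1, 0],
 [0, 1]]


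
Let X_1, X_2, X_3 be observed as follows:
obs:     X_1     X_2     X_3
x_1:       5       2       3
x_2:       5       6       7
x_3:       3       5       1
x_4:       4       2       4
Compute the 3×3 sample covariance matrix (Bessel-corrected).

Step 1 — column means:
  mean(X_1) = (5 + 5 + 3 + 4) / 4 = 17/4 = 4.25
  mean(X_2) = (2 + 6 + 5 + 2) / 4 = 15/4 = 3.75
  mean(X_3) = (3 + 7 + 1 + 4) / 4 = 15/4 = 3.75

Step 2 — sample covariance S[i,j] = (1/(n-1)) · Σ_k (x_{k,i} - mean_i) · (x_{k,j} - mean_j), with n-1 = 3.
  S[X_1,X_1] = ((0.75)·(0.75) + (0.75)·(0.75) + (-1.25)·(-1.25) + (-0.25)·(-0.25)) / 3 = 2.75/3 = 0.9167
  S[X_1,X_2] = ((0.75)·(-1.75) + (0.75)·(2.25) + (-1.25)·(1.25) + (-0.25)·(-1.75)) / 3 = -0.75/3 = -0.25
  S[X_1,X_3] = ((0.75)·(-0.75) + (0.75)·(3.25) + (-1.25)·(-2.75) + (-0.25)·(0.25)) / 3 = 5.25/3 = 1.75
  S[X_2,X_2] = ((-1.75)·(-1.75) + (2.25)·(2.25) + (1.25)·(1.25) + (-1.75)·(-1.75)) / 3 = 12.75/3 = 4.25
  S[X_2,X_3] = ((-1.75)·(-0.75) + (2.25)·(3.25) + (1.25)·(-2.75) + (-1.75)·(0.25)) / 3 = 4.75/3 = 1.5833
  S[X_3,X_3] = ((-0.75)·(-0.75) + (3.25)·(3.25) + (-2.75)·(-2.75) + (0.25)·(0.25)) / 3 = 18.75/3 = 6.25

S is symmetric (S[j,i] = S[i,j]). Assembling:

S = [[0.9167, -0.25, 1.75],
 [-0.25, 4.25, 1.5833],
 [1.75, 1.5833, 6.25]]


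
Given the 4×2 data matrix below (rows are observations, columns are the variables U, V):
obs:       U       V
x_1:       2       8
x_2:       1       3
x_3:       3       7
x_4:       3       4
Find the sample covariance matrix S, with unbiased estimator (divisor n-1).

Step 1 — column means:
  mean(U) = (2 + 1 + 3 + 3) / 4 = 9/4 = 2.25
  mean(V) = (8 + 3 + 7 + 4) / 4 = 22/4 = 5.5

Step 2 — sample covariance S[i,j] = (1/(n-1)) · Σ_k (x_{k,i} - mean_i) · (x_{k,j} - mean_j), with n-1 = 3.
  S[U,U] = ((-0.25)·(-0.25) + (-1.25)·(-1.25) + (0.75)·(0.75) + (0.75)·(0.75)) / 3 = 2.75/3 = 0.9167
  S[U,V] = ((-0.25)·(2.5) + (-1.25)·(-2.5) + (0.75)·(1.5) + (0.75)·(-1.5)) / 3 = 2.5/3 = 0.8333
  S[V,V] = ((2.5)·(2.5) + (-2.5)·(-2.5) + (1.5)·(1.5) + (-1.5)·(-1.5)) / 3 = 17/3 = 5.6667

S is symmetric (S[j,i] = S[i,j]). Assembling:

S = [[0.9167, 0.8333],
 [0.8333, 5.6667]]


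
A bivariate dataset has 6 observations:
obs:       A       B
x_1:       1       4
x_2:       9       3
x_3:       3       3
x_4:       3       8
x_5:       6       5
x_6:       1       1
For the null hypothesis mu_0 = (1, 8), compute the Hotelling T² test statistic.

Step 1 — sample mean vector:
  mean(A) = (1 + 9 + 3 + 3 + 6 + 1) / 6 = 23/6 = 3.8333
  mean(B) = (4 + 3 + 3 + 8 + 5 + 1) / 6 = 24/6 = 4
  x̄ = (3.8333, 4),  deviation x̄ - mu_0 = (3.8333, 4) - (1, 8) = (2.8333, -4).

Step 2 — sample covariance matrix, S[i,j] = (1/(n-1)) · Σ_k (x_{k,i} - mean_i) · (x_{k,j} - mean_j), divisor n-1 = 5:
  S[A,A] = ((-2.8333)·(-2.8333) + (5.1667)·(5.1667) + (-0.8333)·(-0.8333) + (-0.8333)·(-0.8333) + (2.1667)·(2.1667) + (-2.8333)·(-2.8333)) / 5 = 48.8333/5 = 9.7667
  S[A,B] = ((-2.8333)·(0) + (5.1667)·(-1) + (-0.8333)·(-1) + (-0.8333)·(4) + (2.1667)·(1) + (-2.8333)·(-3)) / 5 = 3/5 = 0.6
  S[B,B] = ((0)·(0) + (-1)·(-1) + (-1)·(-1) + (4)·(4) + (1)·(1) + (-3)·(-3)) / 5 = 28/5 = 5.6
  S = [[9.7667, 0.6],
 [0.6, 5.6]].

Step 3 — invert S. det(S) = 9.7667·5.6 - (0.6)² = 54.3333.
  S^{-1} = (1/det) · [[d, -b], [-b, a]] = [[0.1031, -0.011],
 [-0.011, 0.1798]].

Step 4 — quadratic form (x̄ - mu_0)^T · S^{-1} · (x̄ - mu_0):
  S^{-1} · (x̄ - mu_0) = (0.3362, -0.7503),
  (x̄ - mu_0)^T · [...] = (2.8333)·(0.3362) + (-4)·(-0.7503) = 3.9538.

Step 5 — scale by n: T² = 6 · 3.9538 = 23.7227.

T² ≈ 23.7227


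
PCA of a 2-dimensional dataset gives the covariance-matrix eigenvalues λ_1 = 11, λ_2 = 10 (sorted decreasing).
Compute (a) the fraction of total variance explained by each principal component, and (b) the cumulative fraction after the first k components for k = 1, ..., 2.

Step 1 — total variance = trace(Sigma) = Σ λ_i = 11 + 10 = 21.

Step 2 — fraction explained by component i = λ_i / Σ λ:
  PC1: 11/21 = 0.5238
  PC2: 10/21 = 0.4762

Step 3 — cumulative fraction after k components = (λ_1 + ... + λ_k) / Σ λ:
  k = 1: 11/21 = 0.5238
  k = 2: (11 + 10)/21 = 21/21 = 1

Summary (fraction, with percent):

explained: PC1 0.5238 (52.38%), PC2 0.4762 (47.62%);  cumulative: 0.5238, 1


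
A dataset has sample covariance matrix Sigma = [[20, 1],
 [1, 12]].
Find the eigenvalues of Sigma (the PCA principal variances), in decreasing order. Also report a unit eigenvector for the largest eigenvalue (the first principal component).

Step 1 — characteristic polynomial of 2×2 Sigma:
  det(Sigma - λI) = λ² - trace · λ + det = 0.
  trace = 20 + 12 = 32, det = 20·12 - (1)² = 239.
Step 2 — discriminant:
  Δ = trace² - 4·det = 1024 - 956 = 68.
Step 3 — eigenvalues:
  λ = (trace ± √Δ)/2 = (32 ± 8.2462)/2,
  λ_1 = 20.1231,  λ_2 = 11.8769.

Step 4 — unit eigenvector for λ_1: solve (Sigma - λ_1 I)v = 0. First row:
  (20 - 20.1231)·v_x + (1)·v_y = 0, i.e. (-0.1231)·v_x + (1)·v_y = 0,
  so v ∝ (b, λ_1 - a) = (1, 0.1231) = u.
  ||u|| = √((1)² + (0.1231)²) = √(1.0152) ≈ 1.0075,
  v_1 = u/||u|| ≈ (0.9925, 0.1222) (||v_1|| = 1).

λ_1 = 20.1231,  λ_2 = 11.8769;  v_1 ≈ (0.9925, 0.1222)


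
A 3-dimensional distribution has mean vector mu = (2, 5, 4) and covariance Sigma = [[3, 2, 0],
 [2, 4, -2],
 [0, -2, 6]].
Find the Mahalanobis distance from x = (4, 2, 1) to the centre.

Step 1 — centre the observation: (x - mu) = (2, -3, -3).

Step 2 — invert Sigma (cofactor / det for 3×3, or solve directly):
  Sigma^{-1} = [[0.5556, -0.3333, -0.1111],
 [-0.3333, 0.5, 0.1667],
 [-0.1111, 0.1667, 0.2222]].

Step 3 — form the quadratic (x - mu)^T · Sigma^{-1} · (x - mu):
  Sigma^{-1} · (x - mu) = (2.4444, -2.6667, -1.3889).
  (x - mu)^T · [Sigma^{-1} · (x - mu)] = (2)·(2.4444) + (-3)·(-2.6667) + (-3)·(-1.3889) = 17.0556.

Step 4 — take square root: d = √(17.0556) ≈ 4.1298.

d(x, mu) = √(17.0556) ≈ 4.1298


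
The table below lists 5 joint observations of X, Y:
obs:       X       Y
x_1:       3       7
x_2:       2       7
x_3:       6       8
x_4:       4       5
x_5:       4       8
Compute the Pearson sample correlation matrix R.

Step 1 — column means:
  mean(X) = (3 + 2 + 6 + 4 + 4) / 5 = 19/5 = 3.8
  mean(Y) = (7 + 7 + 8 + 5 + 8) / 5 = 35/5 = 7

Step 2 — sample variances and covariances s[i,j] = (1/(n-1)) · Σ_k (x_{k,i} - mean_i) · (x_{k,j} - mean_j), with n-1 = 4:
  s[X,X] = ((-0.8)·(-0.8) + (-1.8)·(-1.8) + (2.2)·(2.2) + (0.2)·(0.2) + (0.2)·(0.2)) / 4 = 8.8/4 = 2.2
  s[X,Y] = ((-0.8)·(0) + (-1.8)·(0) + (2.2)·(1) + (0.2)·(-2) + (0.2)·(1)) / 4 = 2/4 = 0.5
  s[Y,Y] = ((0)·(0) + (0)·(0) + (1)·(1) + (-2)·(-2) + (1)·(1)) / 4 = 6/4 = 1.5
  Sample standard deviations s_i = √(s[i,i]):
  s(X) = √(2.2) = 1.4832
  s(Y) = √(1.5) = 1.2247

Step 3 — r_{ij} = s_{ij} / (s_i · s_j):
  r[X,X] = 1 (diagonal).
  r[X,Y] = 0.5 / (1.4832 · 1.2247) = 0.5 / 1.8166 = 0.2752
  r[Y,Y] = 1 (diagonal).

R is symmetric with unit diagonal. Assembling:

R = [[1, 0.2752],
 [0.2752, 1]]


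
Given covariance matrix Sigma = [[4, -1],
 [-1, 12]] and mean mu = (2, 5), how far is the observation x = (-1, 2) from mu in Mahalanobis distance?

Step 1 — centre the observation: (x - mu) = (-3, -3).

Step 2 — invert Sigma. det(Sigma) = 4·12 - (-1)² = 47.
  Sigma^{-1} = (1/det) · [[d, -b], [-b, a]] = [[0.2553, 0.0213],
 [0.0213, 0.0851]].

Step 3 — form the quadratic (x - mu)^T · Sigma^{-1} · (x - mu):
  Sigma^{-1} · (x - mu) = (-0.8298, -0.3191).
  (x - mu)^T · [Sigma^{-1} · (x - mu)] = (-3)·(-0.8298) + (-3)·(-0.3191) = 3.4468.

Step 4 — take square root: d = √(3.4468) ≈ 1.8566.

d(x, mu) = √(3.4468) ≈ 1.8566


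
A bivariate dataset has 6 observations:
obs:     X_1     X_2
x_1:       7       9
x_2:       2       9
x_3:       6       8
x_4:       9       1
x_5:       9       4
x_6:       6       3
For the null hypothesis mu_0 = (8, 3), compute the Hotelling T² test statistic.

Step 1 — sample mean vector:
  mean(X_1) = (7 + 2 + 6 + 9 + 9 + 6) / 6 = 39/6 = 6.5
  mean(X_2) = (9 + 9 + 8 + 1 + 4 + 3) / 6 = 34/6 = 5.6667
  x̄ = (6.5, 5.6667),  deviation x̄ - mu_0 = (6.5, 5.6667) - (8, 3) = (-1.5, 2.6667).

Step 2 — sample covariance matrix, S[i,j] = (1/(n-1)) · Σ_k (x_{k,i} - mean_i) · (x_{k,j} - mean_j), divisor n-1 = 5:
  S[X_1,X_1] = ((0.5)·(0.5) + (-4.5)·(-4.5) + (-0.5)·(-0.5) + (2.5)·(2.5) + (2.5)·(2.5) + (-0.5)·(-0.5)) / 5 = 33.5/5 = 6.7
  S[X_1,X_2] = ((0.5)·(3.3333) + (-4.5)·(3.3333) + (-0.5)·(2.3333) + (2.5)·(-4.6667) + (2.5)·(-1.6667) + (-0.5)·(-2.6667)) / 5 = -29/5 = -5.8
  S[X_2,X_2] = ((3.3333)·(3.3333) + (3.3333)·(3.3333) + (2.3333)·(2.3333) + (-4.6667)·(-4.6667) + (-1.6667)·(-1.6667) + (-2.6667)·(-2.6667)) / 5 = 59.3333/5 = 11.8667
  S = [[6.7, -5.8],
 [-5.8, 11.8667]].

Step 3 — invert S. det(S) = 6.7·11.8667 - (-5.8)² = 45.8667.
  S^{-1} = (1/det) · [[d, -b], [-b, a]] = [[0.2587, 0.1265],
 [0.1265, 0.1461]].

Step 4 — quadratic form (x̄ - mu_0)^T · S^{-1} · (x̄ - mu_0):
  S^{-1} · (x̄ - mu_0) = (-0.0509, 0.1999),
  (x̄ - mu_0)^T · [...] = (-1.5)·(-0.0509) + (2.6667)·(0.1999) = 0.6093.

Step 5 — scale by n: T² = 6 · 0.6093 = 3.6555.

T² ≈ 3.6555


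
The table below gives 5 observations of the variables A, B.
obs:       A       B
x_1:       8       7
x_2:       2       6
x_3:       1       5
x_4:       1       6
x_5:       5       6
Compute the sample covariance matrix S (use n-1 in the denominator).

Step 1 — column means:
  mean(A) = (8 + 2 + 1 + 1 + 5) / 5 = 17/5 = 3.4
  mean(B) = (7 + 6 + 5 + 6 + 6) / 5 = 30/5 = 6

Step 2 — sample covariance S[i,j] = (1/(n-1)) · Σ_k (x_{k,i} - mean_i) · (x_{k,j} - mean_j), with n-1 = 4.
  S[A,A] = ((4.6)·(4.6) + (-1.4)·(-1.4) + (-2.4)·(-2.4) + (-2.4)·(-2.4) + (1.6)·(1.6)) / 4 = 37.2/4 = 9.3
  S[A,B] = ((4.6)·(1) + (-1.4)·(0) + (-2.4)·(-1) + (-2.4)·(0) + (1.6)·(0)) / 4 = 7/4 = 1.75
  S[B,B] = ((1)·(1) + (0)·(0) + (-1)·(-1) + (0)·(0) + (0)·(0)) / 4 = 2/4 = 0.5

S is symmetric (S[j,i] = S[i,j]). Assembling:

S = [[9.3, 1.75],
 [1.75, 0.5]]


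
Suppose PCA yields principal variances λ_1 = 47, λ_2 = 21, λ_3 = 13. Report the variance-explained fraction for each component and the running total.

Step 1 — total variance = trace(Sigma) = Σ λ_i = 47 + 21 + 13 = 81.

Step 2 — fraction explained by component i = λ_i / Σ λ:
  PC1: 47/81 = 0.5802
  PC2: 21/81 = 0.2593
  PC3: 13/81 = 0.1605

Step 3 — cumulative fraction after k components = (λ_1 + ... + λ_k) / Σ λ:
  k = 1: 47/81 = 0.5802
  k = 2: (47 + 21)/81 = 68/81 = 0.8395
  k = 3: (47 + 21 + 13)/81 = 81/81 = 1

Summary (fraction, with percent):

explained: PC1 0.5802 (58.02%), PC2 0.2593 (25.93%), PC3 0.1605 (16.05%);  cumulative: 0.5802, 0.8395, 1


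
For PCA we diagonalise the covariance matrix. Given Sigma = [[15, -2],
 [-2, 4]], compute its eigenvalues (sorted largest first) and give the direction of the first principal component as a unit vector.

Step 1 — characteristic polynomial of 2×2 Sigma:
  det(Sigma - λI) = λ² - trace · λ + det = 0.
  trace = 15 + 4 = 19, det = 15·4 - (-2)² = 56.
Step 2 — discriminant:
  Δ = trace² - 4·det = 361 - 224 = 137.
Step 3 — eigenvalues:
  λ = (trace ± √Δ)/2 = (19 ± 11.7047)/2,
  λ_1 = 15.3523,  λ_2 = 3.6477.

Step 4 — unit eigenvector for λ_1: solve (Sigma - λ_1 I)v = 0. First row:
  (15 - 15.3523)·v_x + (-2)·v_y = 0, i.e. (-0.3523)·v_x + (-2)·v_y = 0,
  so v ∝ (b, λ_1 - a) = (-2, 0.3523); multiply by -1 so the first entry is positive: u = (2, -0.3523).
  ||u|| = √((2)² + (-0.3523)²) = √(4.1242) ≈ 2.0308,
  v_1 = u/||u|| ≈ (0.9848, -0.1735) (||v_1|| = 1).

λ_1 = 15.3523,  λ_2 = 3.6477;  v_1 ≈ (0.9848, -0.1735)


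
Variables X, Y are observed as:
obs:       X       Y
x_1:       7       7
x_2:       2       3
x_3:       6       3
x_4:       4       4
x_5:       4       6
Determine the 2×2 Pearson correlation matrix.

Step 1 — column means:
  mean(X) = (7 + 2 + 6 + 4 + 4) / 5 = 23/5 = 4.6
  mean(Y) = (7 + 3 + 3 + 4 + 6) / 5 = 23/5 = 4.6

Step 2 — sample variances and covariances s[i,j] = (1/(n-1)) · Σ_k (x_{k,i} - mean_i) · (x_{k,j} - mean_j), with n-1 = 4:
  s[X,X] = ((2.4)·(2.4) + (-2.6)·(-2.6) + (1.4)·(1.4) + (-0.6)·(-0.6) + (-0.6)·(-0.6)) / 4 = 15.2/4 = 3.8
  s[X,Y] = ((2.4)·(2.4) + (-2.6)·(-1.6) + (1.4)·(-1.6) + (-0.6)·(-0.6) + (-0.6)·(1.4)) / 4 = 7.2/4 = 1.8
  s[Y,Y] = ((2.4)·(2.4) + (-1.6)·(-1.6) + (-1.6)·(-1.6) + (-0.6)·(-0.6) + (1.4)·(1.4)) / 4 = 13.2/4 = 3.3
  Sample standard deviations s_i = √(s[i,i]):
  s(X) = √(3.8) = 1.9494
  s(Y) = √(3.3) = 1.8166

Step 3 — r_{ij} = s_{ij} / (s_i · s_j):
  r[X,X] = 1 (diagonal).
  r[X,Y] = 1.8 / (1.9494 · 1.8166) = 1.8 / 3.5412 = 0.5083
  r[Y,Y] = 1 (diagonal).

R is symmetric with unit diagonal. Assembling:

R = [[1, 0.5083],
 [0.5083, 1]]


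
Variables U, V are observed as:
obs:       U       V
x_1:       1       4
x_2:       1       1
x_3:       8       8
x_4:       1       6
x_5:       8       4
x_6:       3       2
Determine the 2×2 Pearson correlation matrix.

Step 1 — column means:
  mean(U) = (1 + 1 + 8 + 1 + 8 + 3) / 6 = 22/6 = 3.6667
  mean(V) = (4 + 1 + 8 + 6 + 4 + 2) / 6 = 25/6 = 4.1667

Step 2 — sample variances and covariances s[i,j] = (1/(n-1)) · Σ_k (x_{k,i} - mean_i) · (x_{k,j} - mean_j), with n-1 = 5:
  s[U,U] = ((-2.6667)·(-2.6667) + (-2.6667)·(-2.6667) + (4.3333)·(4.3333) + (-2.6667)·(-2.6667) + (4.3333)·(4.3333) + (-0.6667)·(-0.6667)) / 5 = 59.3333/5 = 11.8667
  s[U,V] = ((-2.6667)·(-0.1667) + (-2.6667)·(-3.1667) + (4.3333)·(3.8333) + (-2.6667)·(1.8333) + (4.3333)·(-0.1667) + (-0.6667)·(-2.1667)) / 5 = 21.3333/5 = 4.2667
  s[V,V] = ((-0.1667)·(-0.1667) + (-3.1667)·(-3.1667) + (3.8333)·(3.8333) + (1.8333)·(1.8333) + (-0.1667)·(-0.1667) + (-2.1667)·(-2.1667)) / 5 = 32.8333/5 = 6.5667
  Sample standard deviations s_i = √(s[i,i]):
  s(U) = √(11.8667) = 3.4448
  s(V) = √(6.5667) = 2.5626

Step 3 — r_{ij} = s_{ij} / (s_i · s_j):
  r[U,U] = 1 (diagonal).
  r[U,V] = 4.2667 / (3.4448 · 2.5626) = 4.2667 / 8.8275 = 0.4833
  r[V,V] = 1 (diagonal).

R is symmetric with unit diagonal. Assembling:

R = [[1, 0.4833],
 [0.4833, 1]]


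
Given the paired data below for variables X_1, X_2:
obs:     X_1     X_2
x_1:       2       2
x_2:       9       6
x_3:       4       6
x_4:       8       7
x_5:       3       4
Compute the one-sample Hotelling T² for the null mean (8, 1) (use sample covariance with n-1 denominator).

Step 1 — sample mean vector:
  mean(X_1) = (2 + 9 + 4 + 8 + 3) / 5 = 26/5 = 5.2
  mean(X_2) = (2 + 6 + 6 + 7 + 4) / 5 = 25/5 = 5
  x̄ = (5.2, 5),  deviation x̄ - mu_0 = (5.2, 5) - (8, 1) = (-2.8, 4).

Step 2 — sample covariance matrix, S[i,j] = (1/(n-1)) · Σ_k (x_{k,i} - mean_i) · (x_{k,j} - mean_j), divisor n-1 = 4:
  S[X_1,X_1] = ((-3.2)·(-3.2) + (3.8)·(3.8) + (-1.2)·(-1.2) + (2.8)·(2.8) + (-2.2)·(-2.2)) / 4 = 38.8/4 = 9.7
  S[X_1,X_2] = ((-3.2)·(-3) + (3.8)·(1) + (-1.2)·(1) + (2.8)·(2) + (-2.2)·(-1)) / 4 = 20/4 = 5
  S[X_2,X_2] = ((-3)·(-3) + (1)·(1) + (1)·(1) + (2)·(2) + (-1)·(-1)) / 4 = 16/4 = 4
  S = [[9.7, 5],
 [5, 4]].

Step 3 — invert S. det(S) = 9.7·4 - (5)² = 13.8.
  S^{-1} = (1/det) · [[d, -b], [-b, a]] = [[0.2899, -0.3623],
 [-0.3623, 0.7029]].

Step 4 — quadratic form (x̄ - mu_0)^T · S^{-1} · (x̄ - mu_0):
  S^{-1} · (x̄ - mu_0) = (-2.2609, 3.8261),
  (x̄ - mu_0)^T · [...] = (-2.8)·(-2.2609) + (4)·(3.8261) = 21.6348.

Step 5 — scale by n: T² = 5 · 21.6348 = 108.1739.

T² ≈ 108.1739


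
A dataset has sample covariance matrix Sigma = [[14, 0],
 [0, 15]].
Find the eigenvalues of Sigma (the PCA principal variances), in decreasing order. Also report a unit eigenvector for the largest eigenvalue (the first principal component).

Step 1 — characteristic polynomial of 2×2 Sigma:
  det(Sigma - λI) = λ² - trace · λ + det = 0.
  trace = 14 + 15 = 29, det = 14·15 - (0)² = 210.
Step 2 — discriminant:
  Δ = trace² - 4·det = 841 - 840 = 1.
Step 3 — eigenvalues:
  λ = (trace ± √Δ)/2 = (29 ± 1)/2,
  λ_1 = 15,  λ_2 = 14.

Step 4 — unit eigenvector for λ_1: Sigma is diagonal, so its eigenvectors are the coordinate axes. λ_1 = 15 is the diagonal entry on the second coordinate axis, hence
  v_1 = (0, 1) (||v_1|| = 1).

λ_1 = 15,  λ_2 = 14;  v_1 ≈ (0, 1)


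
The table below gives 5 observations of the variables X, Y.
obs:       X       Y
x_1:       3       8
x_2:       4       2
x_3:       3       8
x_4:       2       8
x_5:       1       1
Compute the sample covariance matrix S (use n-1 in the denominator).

Step 1 — column means:
  mean(X) = (3 + 4 + 3 + 2 + 1) / 5 = 13/5 = 2.6
  mean(Y) = (8 + 2 + 8 + 8 + 1) / 5 = 27/5 = 5.4

Step 2 — sample covariance S[i,j] = (1/(n-1)) · Σ_k (x_{k,i} - mean_i) · (x_{k,j} - mean_j), with n-1 = 4.
  S[X,X] = ((0.4)·(0.4) + (1.4)·(1.4) + (0.4)·(0.4) + (-0.6)·(-0.6) + (-1.6)·(-1.6)) / 4 = 5.2/4 = 1.3
  S[X,Y] = ((0.4)·(2.6) + (1.4)·(-3.4) + (0.4)·(2.6) + (-0.6)·(2.6) + (-1.6)·(-4.4)) / 4 = 2.8/4 = 0.7
  S[Y,Y] = ((2.6)·(2.6) + (-3.4)·(-3.4) + (2.6)·(2.6) + (2.6)·(2.6) + (-4.4)·(-4.4)) / 4 = 51.2/4 = 12.8

S is symmetric (S[j,i] = S[i,j]). Assembling:

S = [[1.3, 0.7],
 [0.7, 12.8]]


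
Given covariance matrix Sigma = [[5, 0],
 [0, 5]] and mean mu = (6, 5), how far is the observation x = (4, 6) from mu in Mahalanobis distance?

Step 1 — centre the observation: (x - mu) = (-2, 1).

Step 2 — invert Sigma. det(Sigma) = 5·5 - (0)² = 25.
  Sigma^{-1} = (1/det) · [[d, -b], [-b, a]] = [[0.2, 0],
 [0, 0.2]].

Step 3 — form the quadratic (x - mu)^T · Sigma^{-1} · (x - mu):
  Sigma^{-1} · (x - mu) = (-0.4, 0.2).
  (x - mu)^T · [Sigma^{-1} · (x - mu)] = (-2)·(-0.4) + (1)·(0.2) = 1.

Step 4 — take square root: d = √(1) ≈ 1.

d(x, mu) = √(1) ≈ 1


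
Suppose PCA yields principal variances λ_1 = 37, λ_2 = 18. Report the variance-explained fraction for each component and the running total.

Step 1 — total variance = trace(Sigma) = Σ λ_i = 37 + 18 = 55.

Step 2 — fraction explained by component i = λ_i / Σ λ:
  PC1: 37/55 = 0.6727
  PC2: 18/55 = 0.3273

Step 3 — cumulative fraction after k components = (λ_1 + ... + λ_k) / Σ λ:
  k = 1: 37/55 = 0.6727
  k = 2: (37 + 18)/55 = 55/55 = 1

Summary (fraction, with percent):

explained: PC1 0.6727 (67.27%), PC2 0.3273 (32.73%);  cumulative: 0.6727, 1


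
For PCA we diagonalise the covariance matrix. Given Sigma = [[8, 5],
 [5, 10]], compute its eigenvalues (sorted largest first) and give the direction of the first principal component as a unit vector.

Step 1 — characteristic polynomial of 2×2 Sigma:
  det(Sigma - λI) = λ² - trace · λ + det = 0.
  trace = 8 + 10 = 18, det = 8·10 - (5)² = 55.
Step 2 — discriminant:
  Δ = trace² - 4·det = 324 - 220 = 104.
Step 3 — eigenvalues:
  λ = (trace ± √Δ)/2 = (18 ± 10.198)/2,
  λ_1 = 14.099,  λ_2 = 3.901.

Step 4 — unit eigenvector for λ_1: solve (Sigma - λ_1 I)v = 0. First row:
  (8 - 14.099)·v_x + (5)·v_y = 0, i.e. (-6.099)·v_x + (5)·v_y = 0,
  so v ∝ (b, λ_1 - a) = (5, 6.099) = u.
  ||u|| = √((5)² + (6.099)²) = √(62.198) ≈ 7.8866,
  v_1 = u/||u|| ≈ (0.634, 0.7733) (||v_1|| = 1).

λ_1 = 14.099,  λ_2 = 3.901;  v_1 ≈ (0.634, 0.7733)


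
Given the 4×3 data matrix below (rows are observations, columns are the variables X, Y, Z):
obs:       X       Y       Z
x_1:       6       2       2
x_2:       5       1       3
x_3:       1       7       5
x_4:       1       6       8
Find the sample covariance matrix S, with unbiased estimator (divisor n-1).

Step 1 — column means:
  mean(X) = (6 + 5 + 1 + 1) / 4 = 13/4 = 3.25
  mean(Y) = (2 + 1 + 7 + 6) / 4 = 16/4 = 4
  mean(Z) = (2 + 3 + 5 + 8) / 4 = 18/4 = 4.5

Step 2 — sample covariance S[i,j] = (1/(n-1)) · Σ_k (x_{k,i} - mean_i) · (x_{k,j} - mean_j), with n-1 = 3.
  S[X,X] = ((2.75)·(2.75) + (1.75)·(1.75) + (-2.25)·(-2.25) + (-2.25)·(-2.25)) / 3 = 20.75/3 = 6.9167
  S[X,Y] = ((2.75)·(-2) + (1.75)·(-3) + (-2.25)·(3) + (-2.25)·(2)) / 3 = -22/3 = -7.3333
  S[X,Z] = ((2.75)·(-2.5) + (1.75)·(-1.5) + (-2.25)·(0.5) + (-2.25)·(3.5)) / 3 = -18.5/3 = -6.1667
  S[Y,Y] = ((-2)·(-2) + (-3)·(-3) + (3)·(3) + (2)·(2)) / 3 = 26/3 = 8.6667
  S[Y,Z] = ((-2)·(-2.5) + (-3)·(-1.5) + (3)·(0.5) + (2)·(3.5)) / 3 = 18/3 = 6
  S[Z,Z] = ((-2.5)·(-2.5) + (-1.5)·(-1.5) + (0.5)·(0.5) + (3.5)·(3.5)) / 3 = 21/3 = 7

S is symmetric (S[j,i] = S[i,j]). Assembling:

S = [[6.9167, -7.3333, -6.1667],
 [-7.3333, 8.6667, 6],
 [-6.1667, 6, 7]]


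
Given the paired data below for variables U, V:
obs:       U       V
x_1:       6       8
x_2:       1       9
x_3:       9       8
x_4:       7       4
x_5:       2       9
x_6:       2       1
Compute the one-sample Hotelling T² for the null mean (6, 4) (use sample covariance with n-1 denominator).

Step 1 — sample mean vector:
  mean(U) = (6 + 1 + 9 + 7 + 2 + 2) / 6 = 27/6 = 4.5
  mean(V) = (8 + 9 + 8 + 4 + 9 + 1) / 6 = 39/6 = 6.5
  x̄ = (4.5, 6.5),  deviation x̄ - mu_0 = (4.5, 6.5) - (6, 4) = (-1.5, 2.5).

Step 2 — sample covariance matrix, S[i,j] = (1/(n-1)) · Σ_k (x_{k,i} - mean_i) · (x_{k,j} - mean_j), divisor n-1 = 5:
  S[U,U] = ((1.5)·(1.5) + (-3.5)·(-3.5) + (4.5)·(4.5) + (2.5)·(2.5) + (-2.5)·(-2.5) + (-2.5)·(-2.5)) / 5 = 53.5/5 = 10.7
  S[U,V] = ((1.5)·(1.5) + (-3.5)·(2.5) + (4.5)·(1.5) + (2.5)·(-2.5) + (-2.5)·(2.5) + (-2.5)·(-5.5)) / 5 = 1.5/5 = 0.3
  S[V,V] = ((1.5)·(1.5) + (2.5)·(2.5) + (1.5)·(1.5) + (-2.5)·(-2.5) + (2.5)·(2.5) + (-5.5)·(-5.5)) / 5 = 53.5/5 = 10.7
  S = [[10.7, 0.3],
 [0.3, 10.7]].

Step 3 — invert S. det(S) = 10.7·10.7 - (0.3)² = 114.4.
  S^{-1} = (1/det) · [[d, -b], [-b, a]] = [[0.0935, -0.0026],
 [-0.0026, 0.0935]].

Step 4 — quadratic form (x̄ - mu_0)^T · S^{-1} · (x̄ - mu_0):
  S^{-1} · (x̄ - mu_0) = (-0.1469, 0.2378),
  (x̄ - mu_0)^T · [...] = (-1.5)·(-0.1469) + (2.5)·(0.2378) = 0.8147.

Step 5 — scale by n: T² = 6 · 0.8147 = 4.8881.

T² ≈ 4.8881


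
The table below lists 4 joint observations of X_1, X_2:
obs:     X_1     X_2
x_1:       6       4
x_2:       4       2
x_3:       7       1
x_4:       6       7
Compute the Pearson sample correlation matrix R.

Step 1 — column means:
  mean(X_1) = (6 + 4 + 7 + 6) / 4 = 23/4 = 5.75
  mean(X_2) = (4 + 2 + 1 + 7) / 4 = 14/4 = 3.5

Step 2 — sample variances and covariances s[i,j] = (1/(n-1)) · Σ_k (x_{k,i} - mean_i) · (x_{k,j} - mean_j), with n-1 = 3:
  s[X_1,X_1] = ((0.25)·(0.25) + (-1.75)·(-1.75) + (1.25)·(1.25) + (0.25)·(0.25)) / 3 = 4.75/3 = 1.5833
  s[X_1,X_2] = ((0.25)·(0.5) + (-1.75)·(-1.5) + (1.25)·(-2.5) + (0.25)·(3.5)) / 3 = 0.5/3 = 0.1667
  s[X_2,X_2] = ((0.5)·(0.5) + (-1.5)·(-1.5) + (-2.5)·(-2.5) + (3.5)·(3.5)) / 3 = 21/3 = 7
  Sample standard deviations s_i = √(s[i,i]):
  s(X_1) = √(1.5833) = 1.2583
  s(X_2) = √(7) = 2.6458

Step 3 — r_{ij} = s_{ij} / (s_i · s_j):
  r[X_1,X_1] = 1 (diagonal).
  r[X_1,X_2] = 0.1667 / (1.2583 · 2.6458) = 0.1667 / 3.3292 = 0.0501
  r[X_2,X_2] = 1 (diagonal).

R is symmetric with unit diagonal. Assembling:

R = [[1, 0.0501],
 [0.0501, 1]]


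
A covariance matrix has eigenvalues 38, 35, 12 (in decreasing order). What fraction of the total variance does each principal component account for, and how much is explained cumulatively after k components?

Step 1 — total variance = trace(Sigma) = Σ λ_i = 38 + 35 + 12 = 85.

Step 2 — fraction explained by component i = λ_i / Σ λ:
  PC1: 38/85 = 0.4471
  PC2: 35/85 = 0.4118
  PC3: 12/85 = 0.1412

Step 3 — cumulative fraction after k components = (λ_1 + ... + λ_k) / Σ λ:
  k = 1: 38/85 = 0.4471
  k = 2: (38 + 35)/85 = 73/85 = 0.8588
  k = 3: (38 + 35 + 12)/85 = 85/85 = 1

Summary (fraction, with percent):

explained: PC1 0.4471 (44.71%), PC2 0.4118 (41.18%), PC3 0.1412 (14.12%);  cumulative: 0.4471, 0.8588, 1


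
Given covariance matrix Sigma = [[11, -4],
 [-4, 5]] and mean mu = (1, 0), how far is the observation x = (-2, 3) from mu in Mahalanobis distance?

Step 1 — centre the observation: (x - mu) = (-3, 3).

Step 2 — invert Sigma. det(Sigma) = 11·5 - (-4)² = 39.
  Sigma^{-1} = (1/det) · [[d, -b], [-b, a]] = [[0.1282, 0.1026],
 [0.1026, 0.2821]].

Step 3 — form the quadratic (x - mu)^T · Sigma^{-1} · (x - mu):
  Sigma^{-1} · (x - mu) = (-0.0769, 0.5385).
  (x - mu)^T · [Sigma^{-1} · (x - mu)] = (-3)·(-0.0769) + (3)·(0.5385) = 1.8462.

Step 4 — take square root: d = √(1.8462) ≈ 1.3587.

d(x, mu) = √(1.8462) ≈ 1.3587


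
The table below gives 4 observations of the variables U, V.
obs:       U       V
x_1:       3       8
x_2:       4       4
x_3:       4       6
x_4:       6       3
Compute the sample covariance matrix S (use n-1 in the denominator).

Step 1 — column means:
  mean(U) = (3 + 4 + 4 + 6) / 4 = 17/4 = 4.25
  mean(V) = (8 + 4 + 6 + 3) / 4 = 21/4 = 5.25

Step 2 — sample covariance S[i,j] = (1/(n-1)) · Σ_k (x_{k,i} - mean_i) · (x_{k,j} - mean_j), with n-1 = 3.
  S[U,U] = ((-1.25)·(-1.25) + (-0.25)·(-0.25) + (-0.25)·(-0.25) + (1.75)·(1.75)) / 3 = 4.75/3 = 1.5833
  S[U,V] = ((-1.25)·(2.75) + (-0.25)·(-1.25) + (-0.25)·(0.75) + (1.75)·(-2.25)) / 3 = -7.25/3 = -2.4167
  S[V,V] = ((2.75)·(2.75) + (-1.25)·(-1.25) + (0.75)·(0.75) + (-2.25)·(-2.25)) / 3 = 14.75/3 = 4.9167

S is symmetric (S[j,i] = S[i,j]). Assembling:

S = [[1.5833, -2.4167],
 [-2.4167, 4.9167]]


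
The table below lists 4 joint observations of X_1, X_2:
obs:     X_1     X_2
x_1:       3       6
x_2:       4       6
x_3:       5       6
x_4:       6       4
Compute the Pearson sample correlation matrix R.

Step 1 — column means:
  mean(X_1) = (3 + 4 + 5 + 6) / 4 = 18/4 = 4.5
  mean(X_2) = (6 + 6 + 6 + 4) / 4 = 22/4 = 5.5

Step 2 — sample variances and covariances s[i,j] = (1/(n-1)) · Σ_k (x_{k,i} - mean_i) · (x_{k,j} - mean_j), with n-1 = 3:
  s[X_1,X_1] = ((-1.5)·(-1.5) + (-0.5)·(-0.5) + (0.5)·(0.5) + (1.5)·(1.5)) / 3 = 5/3 = 1.6667
  s[X_1,X_2] = ((-1.5)·(0.5) + (-0.5)·(0.5) + (0.5)·(0.5) + (1.5)·(-1.5)) / 3 = -3/3 = -1
  s[X_2,X_2] = ((0.5)·(0.5) + (0.5)·(0.5) + (0.5)·(0.5) + (-1.5)·(-1.5)) / 3 = 3/3 = 1
  Sample standard deviations s_i = √(s[i,i]):
  s(X_1) = √(1.6667) = 1.291
  s(X_2) = √(1) = 1

Step 3 — r_{ij} = s_{ij} / (s_i · s_j):
  r[X_1,X_1] = 1 (diagonal).
  r[X_1,X_2] = -1 / (1.291 · 1) = -1 / 1.291 = -0.7746
  r[X_2,X_2] = 1 (diagonal).

R is symmetric with unit diagonal. Assembling:

R = [[1, -0.7746],
 [-0.7746, 1]]


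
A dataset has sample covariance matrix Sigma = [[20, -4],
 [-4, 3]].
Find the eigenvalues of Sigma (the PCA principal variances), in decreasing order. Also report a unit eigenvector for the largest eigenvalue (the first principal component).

Step 1 — characteristic polynomial of 2×2 Sigma:
  det(Sigma - λI) = λ² - trace · λ + det = 0.
  trace = 20 + 3 = 23, det = 20·3 - (-4)² = 44.
Step 2 — discriminant:
  Δ = trace² - 4·det = 529 - 176 = 353.
Step 3 — eigenvalues:
  λ = (trace ± √Δ)/2 = (23 ± 18.7883)/2,
  λ_1 = 20.8941,  λ_2 = 2.1059.

Step 4 — unit eigenvector for λ_1: solve (Sigma - λ_1 I)v = 0. First row:
  (20 - 20.8941)·v_x + (-4)·v_y = 0, i.e. (-0.8941)·v_x + (-4)·v_y = 0,
  so v ∝ (b, λ_1 - a) = (-4, 0.8941); multiply by -1 so the first entry is positive: u = (4, -0.8941).
  ||u|| = √((4)² + (-0.8941)²) = √(16.7995) ≈ 4.0987,
  v_1 = u/||u|| ≈ (0.9759, -0.2182) (||v_1|| = 1).

λ_1 = 20.8941,  λ_2 = 2.1059;  v_1 ≈ (0.9759, -0.2182)


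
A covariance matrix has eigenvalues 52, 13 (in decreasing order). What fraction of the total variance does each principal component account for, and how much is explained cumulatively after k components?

Step 1 — total variance = trace(Sigma) = Σ λ_i = 52 + 13 = 65.

Step 2 — fraction explained by component i = λ_i / Σ λ:
  PC1: 52/65 = 0.8
  PC2: 13/65 = 0.2

Step 3 — cumulative fraction after k components = (λ_1 + ... + λ_k) / Σ λ:
  k = 1: 52/65 = 0.8
  k = 2: (52 + 13)/65 = 65/65 = 1

Summary (fraction, with percent):

explained: PC1 0.8 (80%), PC2 0.2 (20%);  cumulative: 0.8, 1


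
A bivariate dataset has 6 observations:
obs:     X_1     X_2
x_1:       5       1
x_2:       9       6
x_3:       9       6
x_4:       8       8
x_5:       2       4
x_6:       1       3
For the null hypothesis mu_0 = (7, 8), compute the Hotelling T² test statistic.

Step 1 — sample mean vector:
  mean(X_1) = (5 + 9 + 9 + 8 + 2 + 1) / 6 = 34/6 = 5.6667
  mean(X_2) = (1 + 6 + 6 + 8 + 4 + 3) / 6 = 28/6 = 4.6667
  x̄ = (5.6667, 4.6667),  deviation x̄ - mu_0 = (5.6667, 4.6667) - (7, 8) = (-1.3333, -3.3333).

Step 2 — sample covariance matrix, S[i,j] = (1/(n-1)) · Σ_k (x_{k,i} - mean_i) · (x_{k,j} - mean_j), divisor n-1 = 5:
  S[X_1,X_1] = ((-0.6667)·(-0.6667) + (3.3333)·(3.3333) + (3.3333)·(3.3333) + (2.3333)·(2.3333) + (-3.6667)·(-3.6667) + (-4.6667)·(-4.6667)) / 5 = 63.3333/5 = 12.6667
  S[X_1,X_2] = ((-0.6667)·(-3.6667) + (3.3333)·(1.3333) + (3.3333)·(1.3333) + (2.3333)·(3.3333) + (-3.6667)·(-0.6667) + (-4.6667)·(-1.6667)) / 5 = 29.3333/5 = 5.8667
  S[X_2,X_2] = ((-3.6667)·(-3.6667) + (1.3333)·(1.3333) + (1.3333)·(1.3333) + (3.3333)·(3.3333) + (-0.6667)·(-0.6667) + (-1.6667)·(-1.6667)) / 5 = 31.3333/5 = 6.2667
  S = [[12.6667, 5.8667],
 [5.8667, 6.2667]].

Step 3 — invert S. det(S) = 12.6667·6.2667 - (5.8667)² = 44.96.
  S^{-1} = (1/det) · [[d, -b], [-b, a]] = [[0.1394, -0.1305],
 [-0.1305, 0.2817]].

Step 4 — quadratic form (x̄ - mu_0)^T · S^{-1} · (x̄ - mu_0):
  S^{-1} · (x̄ - mu_0) = (0.2491, -0.7651),
  (x̄ - mu_0)^T · [...] = (-1.3333)·(0.2491) + (-3.3333)·(-0.7651) = 2.2183.

Step 5 — scale by n: T² = 6 · 2.2183 = 13.3096.

T² ≈ 13.3096


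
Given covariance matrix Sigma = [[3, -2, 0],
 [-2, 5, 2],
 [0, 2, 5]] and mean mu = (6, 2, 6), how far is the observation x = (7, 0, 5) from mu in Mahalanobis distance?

Step 1 — centre the observation: (x - mu) = (1, -2, -1).

Step 2 — invert Sigma (cofactor / det for 3×3, or solve directly):
  Sigma^{-1} = [[0.4884, 0.2326, -0.093],
 [0.2326, 0.3488, -0.1395],
 [-0.093, -0.1395, 0.2558]].

Step 3 — form the quadratic (x - mu)^T · Sigma^{-1} · (x - mu):
  Sigma^{-1} · (x - mu) = (0.1163, -0.3256, -0.0698).
  (x - mu)^T · [Sigma^{-1} · (x - mu)] = (1)·(0.1163) + (-2)·(-0.3256) + (-1)·(-0.0698) = 0.8372.

Step 4 — take square root: d = √(0.8372) ≈ 0.915.

d(x, mu) = √(0.8372) ≈ 0.915


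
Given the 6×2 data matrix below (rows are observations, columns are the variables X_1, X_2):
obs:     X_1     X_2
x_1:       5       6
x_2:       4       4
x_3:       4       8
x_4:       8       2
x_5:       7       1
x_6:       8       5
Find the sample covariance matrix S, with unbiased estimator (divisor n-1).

Step 1 — column means:
  mean(X_1) = (5 + 4 + 4 + 8 + 7 + 8) / 6 = 36/6 = 6
  mean(X_2) = (6 + 4 + 8 + 2 + 1 + 5) / 6 = 26/6 = 4.3333

Step 2 — sample covariance S[i,j] = (1/(n-1)) · Σ_k (x_{k,i} - mean_i) · (x_{k,j} - mean_j), with n-1 = 5.
  S[X_1,X_1] = ((-1)·(-1) + (-2)·(-2) + (-2)·(-2) + (2)·(2) + (1)·(1) + (2)·(2)) / 5 = 18/5 = 3.6
  S[X_1,X_2] = ((-1)·(1.6667) + (-2)·(-0.3333) + (-2)·(3.6667) + (2)·(-2.3333) + (1)·(-3.3333) + (2)·(0.6667)) / 5 = -15/5 = -3
  S[X_2,X_2] = ((1.6667)·(1.6667) + (-0.3333)·(-0.3333) + (3.6667)·(3.6667) + (-2.3333)·(-2.3333) + (-3.3333)·(-3.3333) + (0.6667)·(0.6667)) / 5 = 33.3333/5 = 6.6667

S is symmetric (S[j,i] = S[i,j]). Assembling:

S = [[3.6, -3],
 [-3, 6.6667]]


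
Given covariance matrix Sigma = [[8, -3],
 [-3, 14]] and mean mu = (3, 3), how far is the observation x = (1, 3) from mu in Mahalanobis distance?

Step 1 — centre the observation: (x - mu) = (-2, 0).

Step 2 — invert Sigma. det(Sigma) = 8·14 - (-3)² = 103.
  Sigma^{-1} = (1/det) · [[d, -b], [-b, a]] = [[0.1359, 0.0291],
 [0.0291, 0.0777]].

Step 3 — form the quadratic (x - mu)^T · Sigma^{-1} · (x - mu):
  Sigma^{-1} · (x - mu) = (-0.2718, -0.0583).
  (x - mu)^T · [Sigma^{-1} · (x - mu)] = (-2)·(-0.2718) + (0)·(-0.0583) = 0.5437.

Step 4 — take square root: d = √(0.5437) ≈ 0.7374.

d(x, mu) = √(0.5437) ≈ 0.7374


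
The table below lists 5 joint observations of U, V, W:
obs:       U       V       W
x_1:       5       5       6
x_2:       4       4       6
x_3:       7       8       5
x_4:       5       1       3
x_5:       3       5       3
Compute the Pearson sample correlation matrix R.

Step 1 — column means:
  mean(U) = (5 + 4 + 7 + 5 + 3) / 5 = 24/5 = 4.8
  mean(V) = (5 + 4 + 8 + 1 + 5) / 5 = 23/5 = 4.6
  mean(W) = (6 + 6 + 5 + 3 + 3) / 5 = 23/5 = 4.6

Step 2 — sample variances and covariances s[i,j] = (1/(n-1)) · Σ_k (x_{k,i} - mean_i) · (x_{k,j} - mean_j), with n-1 = 4:
  s[U,U] = ((0.2)·(0.2) + (-0.8)·(-0.8) + (2.2)·(2.2) + (0.2)·(0.2) + (-1.8)·(-1.8)) / 4 = 8.8/4 = 2.2
  s[U,V] = ((0.2)·(0.4) + (-0.8)·(-0.6) + (2.2)·(3.4) + (0.2)·(-3.6) + (-1.8)·(0.4)) / 4 = 6.6/4 = 1.65
  s[U,W] = ((0.2)·(1.4) + (-0.8)·(1.4) + (2.2)·(0.4) + (0.2)·(-1.6) + (-1.8)·(-1.6)) / 4 = 2.6/4 = 0.65
  s[V,V] = ((0.4)·(0.4) + (-0.6)·(-0.6) + (3.4)·(3.4) + (-3.6)·(-3.6) + (0.4)·(0.4)) / 4 = 25.2/4 = 6.3
  s[V,W] = ((0.4)·(1.4) + (-0.6)·(1.4) + (3.4)·(0.4) + (-3.6)·(-1.6) + (0.4)·(-1.6)) / 4 = 6.2/4 = 1.55
  s[W,W] = ((1.4)·(1.4) + (1.4)·(1.4) + (0.4)·(0.4) + (-1.6)·(-1.6) + (-1.6)·(-1.6)) / 4 = 9.2/4 = 2.3
  Sample standard deviations s_i = √(s[i,i]):
  s(U) = √(2.2) = 1.4832
  s(V) = √(6.3) = 2.51
  s(W) = √(2.3) = 1.5166

Step 3 — r_{ij} = s_{ij} / (s_i · s_j):
  r[U,U] = 1 (diagonal).
  r[U,V] = 1.65 / (1.4832 · 2.51) = 1.65 / 3.7229 = 0.4432
  r[U,W] = 0.65 / (1.4832 · 1.5166) = 0.65 / 2.2494 = 0.289
  r[V,V] = 1 (diagonal).
  r[V,W] = 1.55 / (2.51 · 1.5166) = 1.55 / 3.8066 = 0.4072
  r[W,W] = 1 (diagonal).

R is symmetric with unit diagonal. Assembling:

R = [[1, 0.4432, 0.289],
 [0.4432, 1, 0.4072],
 [0.289, 0.4072, 1]]


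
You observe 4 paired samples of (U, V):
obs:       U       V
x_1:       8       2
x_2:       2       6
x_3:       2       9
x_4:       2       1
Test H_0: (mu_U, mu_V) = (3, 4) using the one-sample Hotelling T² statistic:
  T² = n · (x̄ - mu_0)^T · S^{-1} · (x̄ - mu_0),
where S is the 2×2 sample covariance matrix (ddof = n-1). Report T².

Step 1 — sample mean vector:
  mean(U) = (8 + 2 + 2 + 2) / 4 = 14/4 = 3.5
  mean(V) = (2 + 6 + 9 + 1) / 4 = 18/4 = 4.5
  x̄ = (3.5, 4.5),  deviation x̄ - mu_0 = (3.5, 4.5) - (3, 4) = (0.5, 0.5).

Step 2 — sample covariance matrix, S[i,j] = (1/(n-1)) · Σ_k (x_{k,i} - mean_i) · (x_{k,j} - mean_j), divisor n-1 = 3:
  S[U,U] = ((4.5)·(4.5) + (-1.5)·(-1.5) + (-1.5)·(-1.5) + (-1.5)·(-1.5)) / 3 = 27/3 = 9
  S[U,V] = ((4.5)·(-2.5) + (-1.5)·(1.5) + (-1.5)·(4.5) + (-1.5)·(-3.5)) / 3 = -15/3 = -5
  S[V,V] = ((-2.5)·(-2.5) + (1.5)·(1.5) + (4.5)·(4.5) + (-3.5)·(-3.5)) / 3 = 41/3 = 13.6667
  S = [[9, -5],
 [-5, 13.6667]].

Step 3 — invert S. det(S) = 9·13.6667 - (-5)² = 98.
  S^{-1} = (1/det) · [[d, -b], [-b, a]] = [[0.1395, 0.051],
 [0.051, 0.0918]].

Step 4 — quadratic form (x̄ - mu_0)^T · S^{-1} · (x̄ - mu_0):
  S^{-1} · (x̄ - mu_0) = (0.0952, 0.0714),
  (x̄ - mu_0)^T · [...] = (0.5)·(0.0952) + (0.5)·(0.0714) = 0.0833.

Step 5 — scale by n: T² = 4 · 0.0833 = 0.3333.

T² ≈ 0.3333


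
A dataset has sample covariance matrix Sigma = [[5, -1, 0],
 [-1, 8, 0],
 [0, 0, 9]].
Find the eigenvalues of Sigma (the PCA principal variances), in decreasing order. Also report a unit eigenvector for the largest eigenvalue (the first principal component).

Step 1 — characteristic polynomial p(λ) = det(λI - Sigma) = λ³ - tr·λ² + c_1·λ - det, where tr = trace, c_1 = sum of the principal 2×2 minors, det = det(Sigma):
  tr = 5 + 8 + 9 = 22,
  c_1 = (5·8 - (-1)²) + (5·9 - (0)²) + (8·9 - (0)²) = 39 + 45 + 72 = 156,
  det = 5·(8·9 - (0)²) - (-1)·((-1)·9 - (0)·(0)) + (0)·((-1)·(0) - 8·(0)) = 5·(72) - (-1)·(-9) + (0)·(0) = 351.
  So p(λ) = λ³ - 22λ² + 156λ - 351.
Step 2 — look for an integer root (rational root theorem: any rational root is an integer divisor of 351). Testing λ = 9:
  p(9) = 729 - 1782 + 1404 - 351 = 0  ✓
  Dividing out (λ - 9): p(λ) = (λ - 9)(λ² - 13λ + 39).
Step 3 — remaining eigenvalues from the quadratic λ² - 13λ + 39 = 0:
  Δ = 13² - 4·39 = 169 - 156 = 13,  λ = (13 ± √13)/2 = (13 ± 3.6056)/2 ≈ 8.3028 or 4.6972.
  Sorted: λ_1 = 9,  λ_2 = 8.3028,  λ_3 = 4.6972  (check: sum = 22 = tr ✓).

Step 4 — unit eigenvector for λ_1 = 9: v spans the null space of (Sigma - λ_1 I), whose rows are
  r_1 = (-4, -1, 0),  r_2 = (-1, -1, 0),  r_3 = (0, 0, 0).
  v is orthogonal to every row, so take v ∝ r_1 × r_2 = ((-1)·(0) - (0)·(-1), (0)·(-1) - (-4)·(0), (-4)·(-1) - (-1)·(-1)) = (0, 0, 3).
  Rescale (divide by 3): u = (0, 0, 1).
  ||u|| = √((0)² + (0)² + (1)²) = √(1) = 1,  v_1 = u/||u|| ≈ (0, 0, 1) (||v_1|| = 1).

λ_1 = 9,  λ_2 = 8.3028,  λ_3 = 4.6972;  v_1 ≈ (0, 0, 1)
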